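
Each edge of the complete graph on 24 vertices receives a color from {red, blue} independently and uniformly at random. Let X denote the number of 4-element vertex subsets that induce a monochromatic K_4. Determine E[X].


Let X = Σ_S X_S over the C(24, 4) = 10626 subsets S of size 4, where X_S = 1 if the K_4 on S is monochromatic.
For a fixed S, the K_4 on S has C(4, 2) = 6 edges. P[all 6 edges red] = (1/2)^6, and likewise for blue, so P[monochromatic] = 2·(1/2)^6 = 2^{1 − 6} = 1/32.
Summing: E[X] = C(24, 4) · 2^{1 − 6} = 10626 · 1/32 = 5313/16.
Numerically: E[X] ≈ 332.062.

E[X] = C(24,4)·2^(1−C(4,2)) = 5313/16 ≈ 332.062.


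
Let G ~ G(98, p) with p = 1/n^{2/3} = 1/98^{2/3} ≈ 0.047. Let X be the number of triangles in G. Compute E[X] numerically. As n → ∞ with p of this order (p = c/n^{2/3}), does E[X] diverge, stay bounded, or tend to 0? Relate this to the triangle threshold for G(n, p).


Number of potential triangles: C(98, 3) = 152096.
Each occurs with probability p³ ≈ (0.047)³ ≈ 1.04123e-04.
By linearity: E[X] = C(98, 3)·p³ ≈ 152096 · 1.04123e-04 ≈ 15.837.
Since α = 2/3 < 1, p = c/n^{2/3} ≫ 1/n is above the triangle threshold p ~ 1/n. Asymptotically E[X] ~ (c³/6)·n^{3(1−α)} = (1³/6)·n^{1} → ∞; triangles are abundant w.h.p.

E[X] ≈ 15.837; in regime p = Θ(1/n^{2/3}) E[X] diverges (above the triangle threshold p ~ 1/n).


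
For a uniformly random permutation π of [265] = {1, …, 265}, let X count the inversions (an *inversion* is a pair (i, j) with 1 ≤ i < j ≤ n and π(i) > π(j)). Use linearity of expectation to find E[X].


Write X = Σ X_I over the C(265, 2) = 34980 pairs i < j, with X_I the indicator of one inversion.
There are 34980 indicators.
For each fixed pair i < j, the values π(i) and π(j) are two distinct elements of {1, …, 265} in uniformly random order; by symmetry P[π(i) > π(j)] = 1/2.
By linearity: E[X] = 34980 · (1/2) = C(265, 2) · (1/2) = 34980/2 = 17490 ≈ 17490.000000.

E[X] = 17490 = 17490.000000.


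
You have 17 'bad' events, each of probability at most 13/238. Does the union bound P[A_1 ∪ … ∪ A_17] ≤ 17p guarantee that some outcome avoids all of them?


Union bound: P[∪_{i=1}^{17} A_i] ≤ Σ_i P[A_i] ≤ 17·p = 17·(13/238) = 13/14.
Numerically: 13/14 ≈ 0.9285714.
Is 13/14 < 1? YES.
Since P[∪ A_i] ≤ 13/14 < 1, the complement has P[∩ A_i^c] ≥ 1 − 13/14 = 1/14 > 0, so some outcome avoids every A_i.

17·p = 13/14 ≈ 0.9285714; existence CERTIFIED by the union bound.


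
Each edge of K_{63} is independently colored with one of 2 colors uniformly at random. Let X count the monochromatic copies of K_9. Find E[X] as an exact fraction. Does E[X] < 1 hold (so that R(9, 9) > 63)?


E[X] = C(63, 9) · 2^{1 − 36} = 23667689815 · 2^{−35} = 23667689815/34359738368.
As a reduced fraction: E[X] = 23667689815/34359738368 ≈ 0.688820.
Is E[X] < 1? YES.
Since E[X] < 1, there exists a 2-coloring of K_{63} with no monochromatic K_9; hence R(9, 9) > 63.

E[X] = 23667689815/34359738368 ≈ 0.688820; E[X] < 1, so R(9, 9) > 63.


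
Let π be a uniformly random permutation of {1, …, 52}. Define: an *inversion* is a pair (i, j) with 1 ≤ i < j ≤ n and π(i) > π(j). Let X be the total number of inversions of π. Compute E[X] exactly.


Write X = Σ X_I over the C(52, 2) = 1326 pairs i < j, with X_I the indicator of one inversion.
There are 1326 indicators.
For each fixed pair i < j, the values π(i) and π(j) are two distinct elements of {1, …, 52} in uniformly random order; by symmetry P[π(i) > π(j)] = 1/2.
By linearity: E[X] = 1326 · (1/2) = C(52, 2) · (1/2) = 1326/2 = 663 ≈ 663.000.

E[X] = 663 = 663.000.


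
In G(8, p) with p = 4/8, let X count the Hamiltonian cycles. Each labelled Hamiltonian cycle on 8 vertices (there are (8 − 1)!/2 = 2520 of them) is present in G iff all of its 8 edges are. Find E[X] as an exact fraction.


K_8 has (8 − 1)!/2 = 2520 labelled Hamiltonian cycles.
For each such Hamiltonian cycle H, let X_H = 1 if all 8 edges of H are present in G. Then P[X_H = 1] = p^{8} = (1/2)^{8} = 1/256.
By linearity: E[X] = Σ_H E[X_H] = 2520 · p^{8} = 2520 · 1/256 = 315/32.
Numerically: E[X] ≈ 9.844.

E[X] = 2520 · (1/2)^{8} = 315/32 ≈ 9.844.


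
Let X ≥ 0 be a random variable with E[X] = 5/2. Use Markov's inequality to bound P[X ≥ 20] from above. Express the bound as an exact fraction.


μ = E[X] = 5/2, a = 20.
Markov: P[X ≥ 20] ≤ μ/a = (5/2)/20 = 1/8.
Numerically: ≈ 0.125000.
(Since a = 20 > μ = 2.500000, the bound 1/8 is < 1 and informative.)

P[X ≥ 20] ≤ 1/8 ≈ 0.125000.


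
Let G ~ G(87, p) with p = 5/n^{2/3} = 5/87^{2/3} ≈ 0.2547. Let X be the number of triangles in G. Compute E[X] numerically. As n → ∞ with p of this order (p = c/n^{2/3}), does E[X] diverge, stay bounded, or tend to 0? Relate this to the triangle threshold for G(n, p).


Number of potential triangles: C(87, 3) = 105995.
Each occurs with probability p³ ≈ (0.2547)³ ≈ 1.651473e-02.
By linearity: E[X] = C(87, 3)·p³ ≈ 105995 · 1.651473e-02 ≈ 1750.4789.
Since α = 2/3 < 1, p = c/n^{2/3} ≫ 1/n is above the triangle threshold p ~ 1/n. Asymptotically E[X] ~ (c³/6)·n^{3(1−α)} = (5³/6)·n^{1} → ∞; triangles are abundant w.h.p.

E[X] ≈ 1750.4789; in regime p = Θ(1/n^{2/3}) E[X] diverges (above the triangle threshold p ~ 1/n).


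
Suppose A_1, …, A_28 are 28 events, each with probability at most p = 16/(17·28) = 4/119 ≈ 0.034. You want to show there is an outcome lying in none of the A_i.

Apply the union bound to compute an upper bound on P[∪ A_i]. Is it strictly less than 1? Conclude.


Union bound: P[∪_{i=1}^{28} A_i] ≤ Σ_i P[A_i] ≤ 28·p = 28·(4/119) = 16/17.
Numerically: 16/17 ≈ 0.941.
Is 16/17 < 1? YES.
Since P[∪ A_i] ≤ 16/17 < 1, the complement has P[∩ A_i^c] ≥ 1 − 16/17 = 1/17 > 0, so some outcome avoids every A_i.

28·p = 16/17 ≈ 0.941; existence CERTIFIED by the union bound.


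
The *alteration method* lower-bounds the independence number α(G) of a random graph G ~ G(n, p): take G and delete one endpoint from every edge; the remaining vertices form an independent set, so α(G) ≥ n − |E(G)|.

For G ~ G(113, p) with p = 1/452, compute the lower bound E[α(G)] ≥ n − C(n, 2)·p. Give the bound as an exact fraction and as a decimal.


E[|E(G)|] = C(113, 2)·p = 6328 · (1/452) = 14.
E[α(G)] ≥ n − E[|E(G)|] = 113 − 14 = 99.
Numerically: ≈ 99.000000.
(This is only a lower bound; the true E[α(G)] may be larger.)

E[α(G)] ≥ 99 ≈ 99.000000.


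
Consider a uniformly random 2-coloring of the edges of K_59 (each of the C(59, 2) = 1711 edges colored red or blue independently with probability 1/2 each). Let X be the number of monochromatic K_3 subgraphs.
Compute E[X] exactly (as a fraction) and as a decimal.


Let X = Σ_S X_S over the C(59, 3) = 32509 subsets S of size 3, where X_S = 1 if the K_3 on S is monochromatic.
For a fixed S, the K_3 on S has C(3, 2) = 3 edges. P[all 3 edges red] = (1/2)^3, and likewise for blue, so P[monochromatic] = 2·(1/2)^3 = 2^{1 − 3} = 1/4.
By linearity of expectation: E[X] = C(59, 3) · 2^{1 − 3} = 32509 · 1/4 = 32509/4.
Numerically: E[X] ≈ 8127.2500.

E[X] = C(59,3)·2^(1−C(3,2)) = 32509/4 ≈ 8127.2500.


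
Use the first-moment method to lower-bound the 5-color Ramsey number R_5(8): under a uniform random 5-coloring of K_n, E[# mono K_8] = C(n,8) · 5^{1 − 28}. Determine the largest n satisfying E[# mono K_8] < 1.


We need C(n, 8) · 5^{1 − 28} < 1, i.e. C(n, 8) < 5^{28 − 1} = 7450580596923828125.
Check values of n near the boundary:
  n = 858: C(858, 8) = 7049584530256467771; 7049584530256467771 < 7450580596923828125? YES
  n = 859: C(859, 8) = 7115855595170747139; 7115855595170747139 < 7450580596923828125? YES
  n = 860: C(860, 8) = 7182671140665308145; 7182671140665308145 < 7450580596923828125? YES
  n = 861: C(861, 8) = 7250034996615275865; 7250034996615275865 < 7450580596923828125? YES
  n = 862: C(862, 8) = 7317951015318931845; 7317951015318931845 < 7450580596923828125? YES
  n = 863: C(863, 8) = 7386423071602617757; 7386423071602617757 < 7450580596923828125? YES
  n = 864: C(864, 8) = 7455455062926006708; 7455455062926006708 < 7450580596923828125? NO
  n = 865: C(865, 8) = 7525050909487743060; 7525050909487743060 < 7450580596923828125? NO
  n = 866: C(866, 8) = 7595214554331451620; 7595214554331451620 < 7450580596923828125? NO
The largest n with C(n, 8) < 7450580596923828125 is n = 863 (where E[X] = 7386423071602617757/7450580596923828125 ≈ 0.9914). Hence R_5(8) > 863, i.e. R_5(8) ≥ 864.

Largest n = 863; hence R_5(8) > 863.


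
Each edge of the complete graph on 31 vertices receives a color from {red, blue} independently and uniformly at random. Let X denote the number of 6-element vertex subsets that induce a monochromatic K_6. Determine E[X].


Let X = Σ_S X_S over the C(31, 6) = 736281 subsets S of size 6, where X_S = 1 if the K_6 on S is monochromatic.
For a fixed S, the K_6 on S has C(6, 2) = 15 edges. P[all 15 edges red] = (1/2)^15, and likewise for blue, so P[monochromatic] = 2·(1/2)^15 = 2^{1 − 15} = 1/16384.
By linearity: E[X] = C(31, 6) · 2^{1 − 15} = 736281 · 1/16384 = 736281/16384.
Numerically: E[X] ≈ 44.9390.

E[X] = C(31,6)·2^(1−C(6,2)) = 736281/16384 ≈ 44.9390.


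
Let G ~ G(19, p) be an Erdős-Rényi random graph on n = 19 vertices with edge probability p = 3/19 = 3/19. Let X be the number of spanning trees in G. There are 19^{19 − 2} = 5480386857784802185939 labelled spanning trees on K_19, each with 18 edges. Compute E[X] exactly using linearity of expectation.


K_19 has 19^{19 − 2} = 5480386857784802185939 labelled spanning trees.
For each such spanning tree H, let X_H = 1 if all 18 edges of H are present in G. Then P[X_H = 1] = p^{18} = (3/19)^{18} = 387420489/104127350297911241532841.
Summing the indicators: E[X] = Σ_H E[X_H] = 5480386857784802185939 · p^{18} = 5480386857784802185939 · 387420489/104127350297911241532841 = 387420489/19.
Numerically: E[X] ≈ 2.04e+07.

E[X] = 5480386857784802185939 · (3/19)^{18} = 387420489/19 ≈ 2.04e+07.


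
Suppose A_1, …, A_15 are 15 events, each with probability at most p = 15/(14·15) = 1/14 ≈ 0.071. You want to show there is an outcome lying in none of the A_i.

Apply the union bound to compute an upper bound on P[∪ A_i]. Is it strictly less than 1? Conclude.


Union bound: P[∪_{i=1}^{15} A_i] ≤ Σ_i P[A_i] ≤ 15·p = 15·(1/14) = 15/14.
Numerically: 15/14 ≈ 1.071.
Is 15/14 < 1? NO.
Since the bound 15/14 is ≥ 1, the union bound is uninformative here; it does NOT by itself certify existence.

15·p = 15/14 ≈ 1.071; existence NOT certified by the union bound.


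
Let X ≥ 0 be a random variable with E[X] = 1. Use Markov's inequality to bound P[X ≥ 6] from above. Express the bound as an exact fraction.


μ = E[X] = 1, a = 6.
Markov: P[X ≥ 6] ≤ μ/a = (1)/6 = 1/6.
Numerically: ≈ 0.1667.
(Since a = 6 > μ = 1.0000, the bound 1/6 is < 1 and informative.)

P[X ≥ 6] ≤ 1/6 ≈ 0.1667.


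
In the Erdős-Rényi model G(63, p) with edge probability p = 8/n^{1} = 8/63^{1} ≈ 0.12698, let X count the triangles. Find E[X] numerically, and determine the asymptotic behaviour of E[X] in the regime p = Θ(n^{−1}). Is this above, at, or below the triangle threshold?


Number of potential triangles: C(63, 3) = 39711.
Each occurs with probability p³ ≈ (0.12698)³ ≈ 2.0476150e-03.
By linearity: E[X] = C(63, 3)·p³ ≈ 39711 · 2.0476150e-03 ≈ 81.31284.
Here α = 1, so p = 8/n is exactly at the triangle threshold p ~ 1/n. Asymptotically E[X] → c³/6 = 8³/6 = 256/3 ≈ 85.33333, a bounded constant. In this regime the triangle count is asymptotically Poisson(c³/6).

E[X] ≈ 81.31284; in regime p = Θ(1/n^{1}) E[X] stays bounded (at the triangle threshold p ~ 1/n).


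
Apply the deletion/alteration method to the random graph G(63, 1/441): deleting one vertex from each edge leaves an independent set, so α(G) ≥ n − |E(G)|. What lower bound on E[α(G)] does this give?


E[|E(G)|] = C(63, 2)·p = 1953 · (1/441) = 31/7.
E[α(G)] ≥ n − E[|E(G)|] = 63 − 31/7 = 410/7.
Numerically: ≈ 58.5714.
(This is only a lower bound; the true E[α(G)] may be larger.)

E[α(G)] ≥ 410/7 ≈ 58.5714.


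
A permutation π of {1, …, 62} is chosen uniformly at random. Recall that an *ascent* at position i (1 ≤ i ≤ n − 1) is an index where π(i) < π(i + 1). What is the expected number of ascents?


Write X = Σ X_I over i = 1, …, 61, with X_I the indicator of one ascent.
There are 61 indicators.
For each fixed i, the pair (π(i), π(i+1)) is a uniformly random ordered pair of distinct values from {1, …, 62}; by symmetry P[π(i) < π(i+1)] = 1/2.
By linearity: E[X] = 61 · (1/2) = (62 − 1) · (1/2) = 61/2 ≈ 30.50000.

E[X] = 61/2 = 30.50000.


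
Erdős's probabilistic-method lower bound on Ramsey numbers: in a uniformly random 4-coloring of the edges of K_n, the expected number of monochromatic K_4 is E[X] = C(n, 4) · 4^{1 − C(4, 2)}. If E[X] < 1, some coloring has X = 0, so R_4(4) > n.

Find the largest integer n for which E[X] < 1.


We need C(n, 4) · 4^{1 − 6} < 1, i.e. C(n, 4) < 4^{6 − 1} = 1024.
Check values of n near the boundary:
  n = 13: C(13, 4) = 715; 715 < 1024? YES
  n = 14: C(14, 4) = 1001; 1001 < 1024? YES
  n = 15: C(15, 4) = 1365; 1365 < 1024? NO
  n = 16: C(16, 4) = 1820; 1820 < 1024? NO
The largest n with C(n, 4) < 1024 is n = 14 (where E[X] = 1001/1024 ≈ 0.9775391). Hence R_4(4) > 14, i.e. R_4(4) ≥ 15.

Largest n = 14; hence R_4(4) > 14.


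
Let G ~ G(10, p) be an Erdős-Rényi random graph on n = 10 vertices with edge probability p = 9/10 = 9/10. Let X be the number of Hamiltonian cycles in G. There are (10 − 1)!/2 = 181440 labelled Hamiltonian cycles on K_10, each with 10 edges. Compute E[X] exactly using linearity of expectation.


K_10 has (10 − 1)!/2 = 181440 labelled Hamiltonian cycles.
For each such Hamiltonian cycle H, let X_H = 1 if all 10 edges of H are present in G. Then P[X_H = 1] = p^{10} = (9/10)^{10} = 3486784401/10000000000.
Summing the indicators: E[X] = Σ_H E[X_H] = 181440 · p^{10} = 181440 · 3486784401/10000000000 = 1977006755367/31250000.
Numerically: E[X] ≈ 6.33e+04.

E[X] = 181440 · (9/10)^{10} = 1977006755367/31250000 ≈ 6.33e+04.


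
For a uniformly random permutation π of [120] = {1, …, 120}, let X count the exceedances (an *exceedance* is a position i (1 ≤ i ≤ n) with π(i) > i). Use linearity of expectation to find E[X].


Write X = Σ_{i=1}^{120} X_i, where X_i = 1_{π(i) > i}.
For each fixed i, π(i) is uniform over {1, …, 120} (marginal of a uniform permutation), so P[π(i) > i] = (n − i)/n. Summing: Σ_{i=1}^{120} (n − i)/n = (0 + 1 + … + 119)/120 = 120(120 − 1)/(2·120) = (120 − 1)/2.
Hence E[X] = Σ_{i=1}^{120} (120 − i)/120 = 119/2 ≈ 59.500.

E[X] = 119/2 = 59.500.


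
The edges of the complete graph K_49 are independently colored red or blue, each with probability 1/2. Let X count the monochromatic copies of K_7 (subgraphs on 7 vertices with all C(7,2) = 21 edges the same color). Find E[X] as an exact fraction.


Let X = Σ_S X_S over the C(49, 7) = 85900584 subsets S of size 7, where X_S = 1 if the K_7 on S is monochromatic.
For a fixed S, the K_7 on S has C(7, 2) = 21 edges. P[all 21 edges red] = (1/2)^21, and likewise for blue, so P[monochromatic] = 2·(1/2)^21 = 2^{1 − 21} = 1/1048576.
By linearity: E[X] = C(49, 7) · 2^{1 − 21} = 85900584 · 1/1048576 = 10737573/131072.
Numerically: E[X] ≈ 81.921181.

E[X] = C(49,7)·2^(1−C(7,2)) = 10737573/131072 ≈ 81.921181.


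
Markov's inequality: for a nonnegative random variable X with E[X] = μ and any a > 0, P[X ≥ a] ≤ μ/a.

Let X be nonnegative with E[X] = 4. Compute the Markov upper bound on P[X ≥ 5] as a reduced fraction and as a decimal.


μ = E[X] = 4, a = 5.
Markov: P[X ≥ 5] ≤ μ/a = (4)/5 = 4/5.
Numerically: ≈ 0.8000.
(Since a = 5 > μ = 4.0000, the bound 4/5 is < 1 and informative.)

P[X ≥ 5] ≤ 4/5 ≈ 0.8000.


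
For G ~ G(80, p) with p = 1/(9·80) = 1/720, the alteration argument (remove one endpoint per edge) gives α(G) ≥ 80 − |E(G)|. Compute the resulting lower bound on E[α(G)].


E[|E(G)|] = C(80, 2)·p = 3160 · (1/720) = 79/18.
E[α(G)] ≥ n − E[|E(G)|] = 80 − 79/18 = 1361/18.
Numerically: ≈ 75.61111.
(This is only a lower bound; the true E[α(G)] may be larger.)

E[α(G)] ≥ 1361/18 ≈ 75.61111.


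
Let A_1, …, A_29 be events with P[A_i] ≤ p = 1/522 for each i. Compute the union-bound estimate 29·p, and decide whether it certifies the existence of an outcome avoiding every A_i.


Union bound: P[∪_{i=1}^{29} A_i] ≤ Σ_i P[A_i] ≤ 29·p = 29·(1/522) = 1/18.
Numerically: 1/18 ≈ 0.056.
Is 1/18 < 1? YES.
Since P[∪ A_i] ≤ 1/18 < 1, the complement has P[∩ A_i^c] ≥ 1 − 1/18 = 17/18 > 0, so some outcome avoids every A_i.

29·p = 1/18 ≈ 0.056; existence CERTIFIED by the union bound.


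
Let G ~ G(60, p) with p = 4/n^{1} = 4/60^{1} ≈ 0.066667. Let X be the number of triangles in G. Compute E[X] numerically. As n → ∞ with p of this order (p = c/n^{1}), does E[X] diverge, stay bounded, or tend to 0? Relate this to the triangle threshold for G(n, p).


Number of potential triangles: C(60, 3) = 34220.
Each occurs with probability p³ ≈ (0.066667)³ ≈ 2.9629630e-04.
By linearity: E[X] = C(60, 3)·p³ ≈ 34220 · 2.9629630e-04 ≈ 10.13926.
Here α = 1, so p = 4/n is exactly at the triangle threshold p ~ 1/n. Asymptotically E[X] → c³/6 = 4³/6 = 32/3 ≈ 10.66667, a bounded constant. In this regime the triangle count is asymptotically Poisson(c³/6).

E[X] ≈ 10.13926; in regime p = Θ(1/n^{1}) E[X] stays bounded (at the triangle threshold p ~ 1/n).


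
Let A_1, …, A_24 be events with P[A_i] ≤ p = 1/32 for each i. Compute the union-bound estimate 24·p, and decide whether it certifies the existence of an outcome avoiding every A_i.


Union bound: P[∪_{i=1}^{24} A_i] ≤ Σ_i P[A_i] ≤ 24·p = 24·(1/32) = 3/4.
Numerically: 3/4 ≈ 0.750.
Is 3/4 < 1? YES.
Since P[∪ A_i] ≤ 3/4 < 1, the complement has P[∩ A_i^c] ≥ 1 − 3/4 = 1/4 > 0, so some outcome avoids every A_i.

24·p = 3/4 ≈ 0.750; existence CERTIFIED by the union bound.


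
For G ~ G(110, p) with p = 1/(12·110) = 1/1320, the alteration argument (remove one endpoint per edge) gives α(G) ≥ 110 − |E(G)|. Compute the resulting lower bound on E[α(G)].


E[|E(G)|] = C(110, 2)·p = 5995 · (1/1320) = 109/24.
E[α(G)] ≥ n − E[|E(G)|] = 110 − 109/24 = 2531/24.
Numerically: ≈ 105.458.
(This is only a lower bound; the true E[α(G)] may be larger.)

E[α(G)] ≥ 2531/24 ≈ 105.458.


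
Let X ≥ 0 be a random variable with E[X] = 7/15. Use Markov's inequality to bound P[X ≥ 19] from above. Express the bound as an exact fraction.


μ = E[X] = 7/15, a = 19.
Markov: P[X ≥ 19] ≤ μ/a = (7/15)/19 = 7/285.
Numerically: ≈ 0.0246.
(Since a = 19 > μ = 0.4667, the bound 7/285 is < 1 and informative.)

P[X ≥ 19] ≤ 7/285 ≈ 0.0246.


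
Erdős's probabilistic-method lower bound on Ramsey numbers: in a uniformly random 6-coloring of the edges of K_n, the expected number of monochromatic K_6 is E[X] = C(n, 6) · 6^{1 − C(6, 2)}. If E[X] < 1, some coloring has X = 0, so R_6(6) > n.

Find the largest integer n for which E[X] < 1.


We need C(n, 6) · 6^{1 − 15} < 1, i.e. C(n, 6) < 6^{15 − 1} = 78364164096.
Check values of n near the boundary:
  n = 196: C(196, 6) = 72887293024; 72887293024 < 78364164096? YES
  n = 197: C(197, 6) = 75176946208; 75176946208 < 78364164096? YES
  n = 198: C(198, 6) = 77526225777; 77526225777 < 78364164096? YES
  n = 199: C(199, 6) = 79936367511; 79936367511 < 78364164096? NO
The largest n with C(n, 6) < 78364164096 is n = 198 (where E[X] = 25842075259/26121388032 ≈ 0.98931). Hence R_6(6) > 198, i.e. R_6(6) ≥ 199.

Largest n = 198; hence R_6(6) > 198.


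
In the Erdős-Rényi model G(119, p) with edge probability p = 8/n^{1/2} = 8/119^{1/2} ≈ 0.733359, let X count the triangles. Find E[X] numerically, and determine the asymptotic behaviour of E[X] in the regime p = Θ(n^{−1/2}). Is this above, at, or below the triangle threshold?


Number of potential triangles: C(119, 3) = 273819.
Each occurs with probability p³ ≈ (0.733359)³ ≈ 3.94411454e-01.
By linearity: E[X] = C(119, 3)·p³ ≈ 273819 · 3.94411454e-01 ≈ 107997.349973.
Since α = 1/2 < 1, p = c/n^{1/2} ≫ 1/n is above the triangle threshold p ~ 1/n. Asymptotically E[X] ~ (c³/6)·n^{3(1−α)} = (8³/6)·n^{1.5} → ∞; triangles are abundant w.h.p.

E[X] ≈ 107997.349973; in regime p = Θ(1/n^{1/2}) E[X] diverges (above the triangle threshold p ~ 1/n).


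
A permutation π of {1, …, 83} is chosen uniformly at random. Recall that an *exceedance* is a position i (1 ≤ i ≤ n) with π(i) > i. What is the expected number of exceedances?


Write X = Σ_{i=1}^{83} X_i, where X_i = 1_{π(i) > i}.
For each fixed i, π(i) is uniform over {1, …, 83} (marginal of a uniform permutation), so P[π(i) > i] = (n − i)/n. Summing: Σ_{i=1}^{83} (n − i)/n = (0 + 1 + … + 82)/83 = 83(83 − 1)/(2·83) = (83 − 1)/2.
Hence E[X] = Σ_{i=1}^{83} (83 − i)/83 = 41 ≈ 41.000000.

E[X] = 41 = 41.000000.


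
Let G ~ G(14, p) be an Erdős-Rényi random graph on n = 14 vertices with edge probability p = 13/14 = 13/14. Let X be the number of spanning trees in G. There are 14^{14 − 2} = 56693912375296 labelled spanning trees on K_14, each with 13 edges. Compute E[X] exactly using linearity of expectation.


K_14 has 14^{14 − 2} = 56693912375296 labelled spanning trees.
For each such spanning tree H, let X_H = 1 if all 13 edges of H are present in G. Then P[X_H = 1] = p^{13} = (13/14)^{13} = 302875106592253/793714773254144.
Summing the indicators: E[X] = Σ_H E[X_H] = 56693912375296 · p^{13} = 56693912375296 · 302875106592253/793714773254144 = 302875106592253/14.
Numerically: E[X] ≈ 2.1634e+13.

E[X] = 56693912375296 · (13/14)^{13} = 302875106592253/14 ≈ 2.1634e+13.


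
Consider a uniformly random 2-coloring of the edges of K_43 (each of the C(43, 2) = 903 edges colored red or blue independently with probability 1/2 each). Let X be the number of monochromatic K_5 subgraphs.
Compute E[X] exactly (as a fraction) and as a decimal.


Let X = Σ_S X_S over the C(43, 5) = 962598 subsets S of size 5, where X_S = 1 if the K_5 on S is monochromatic.
For a fixed S, the K_5 on S has C(5, 2) = 10 edges. P[all 10 edges red] = (1/2)^10, and likewise for blue, so P[monochromatic] = 2·(1/2)^10 = 2^{1 − 10} = 1/512.
Summing: E[X] = C(43, 5) · 2^{1 − 10} = 962598 · 1/512 = 481299/256.
Numerically: E[X] ≈ 1880.07422.

E[X] = C(43,5)·2^(1−C(5,2)) = 481299/256 ≈ 1880.07422.


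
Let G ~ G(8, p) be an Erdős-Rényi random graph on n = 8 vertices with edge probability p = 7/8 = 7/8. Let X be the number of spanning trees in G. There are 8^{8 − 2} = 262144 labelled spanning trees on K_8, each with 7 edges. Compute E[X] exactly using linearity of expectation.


K_8 has 8^{8 − 2} = 262144 labelled spanning trees.
For each such spanning tree H, let X_H = 1 if all 7 edges of H are present in G. Then P[X_H = 1] = p^{7} = (7/8)^{7} = 823543/2097152.
Summing the indicators: E[X] = Σ_H E[X_H] = 262144 · p^{7} = 262144 · 823543/2097152 = 823543/8.
Numerically: E[X] ≈ 1.0294e+05.

E[X] = 262144 · (7/8)^{7} = 823543/8 ≈ 1.0294e+05.


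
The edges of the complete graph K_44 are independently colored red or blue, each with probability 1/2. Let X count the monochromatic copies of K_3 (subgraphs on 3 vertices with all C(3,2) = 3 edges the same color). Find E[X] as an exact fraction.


Let X = Σ_S X_S over the C(44, 3) = 13244 subsets S of size 3, where X_S = 1 if the K_3 on S is monochromatic.
For a fixed S, the K_3 on S has C(3, 2) = 3 edges. P[all 3 edges red] = (1/2)^3, and likewise for blue, so P[monochromatic] = 2·(1/2)^3 = 2^{1 − 3} = 1/4.
By linearity: E[X] = C(44, 3) · 2^{1 − 3} = 13244 · 1/4 = 3311.
Numerically: E[X] ≈ 3311.0000.

E[X] = C(44,3)·2^(1−C(3,2)) = 3311 ≈ 3311.0000.


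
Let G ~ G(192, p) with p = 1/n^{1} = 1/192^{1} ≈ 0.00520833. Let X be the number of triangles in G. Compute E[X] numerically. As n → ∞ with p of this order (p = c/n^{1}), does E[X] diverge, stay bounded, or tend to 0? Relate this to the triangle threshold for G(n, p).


Number of potential triangles: C(192, 3) = 1161280.
Each occurs with probability p³ ≈ (0.00520833)³ ≈ 1.41285084e-07.
By linearity: E[X] = C(192, 3)·p³ ≈ 1161280 · 1.41285084e-07 ≈ 0.164072.
Here α = 1, so p = 1/n is exactly at the triangle threshold p ~ 1/n. Asymptotically E[X] → c³/6 = 1³/6 = 1/6 ≈ 0.166667, a bounded constant. In this regime the triangle count is asymptotically Poisson(c³/6).

E[X] ≈ 0.164072; in regime p = Θ(1/n^{1}) E[X] stays bounded (at the triangle threshold p ~ 1/n).


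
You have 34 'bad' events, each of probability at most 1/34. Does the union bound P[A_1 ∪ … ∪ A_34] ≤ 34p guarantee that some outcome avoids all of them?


Union bound: P[∪_{i=1}^{34} A_i] ≤ Σ_i P[A_i] ≤ 34·p = 34·(1/34) = 1.
Numerically: 1 ≈ 1.0000000.
Is 1 < 1? NO.
Since the bound 1 is ≥ 1, the union bound is uninformative here; it does NOT by itself certify existence.

34·p = 1 ≈ 1.0000000; existence NOT certified by the union bound.


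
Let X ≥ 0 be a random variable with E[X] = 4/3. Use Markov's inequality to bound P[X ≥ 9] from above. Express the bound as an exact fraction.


μ = E[X] = 4/3, a = 9.
Markov: P[X ≥ 9] ≤ μ/a = (4/3)/9 = 4/27.
Numerically: ≈ 0.1481.
(Since a = 9 > μ = 1.3333, the bound 4/27 is < 1 and informative.)

P[X ≥ 9] ≤ 4/27 ≈ 0.1481.


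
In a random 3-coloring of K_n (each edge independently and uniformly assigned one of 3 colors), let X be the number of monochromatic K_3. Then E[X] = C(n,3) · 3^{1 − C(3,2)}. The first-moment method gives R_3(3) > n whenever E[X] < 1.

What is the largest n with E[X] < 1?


We need C(n, 3) · 3^{1 − 3} < 1, i.e. C(n, 3) < 3^{3 − 1} = 9.
Check values of n near the boundary:
  n = 3: C(3, 3) = 1; 1 < 9? YES
  n = 4: C(4, 3) = 4; 4 < 9? YES
  n = 5: C(5, 3) = 10; 10 < 9? NO
  n = 6: C(6, 3) = 20; 20 < 9? NO
The largest n with C(n, 3) < 9 is n = 4 (where E[X] = 4/9 ≈ 0.4444). Hence R_3(3) > 4, i.e. R_3(3) ≥ 5.

Largest n = 4; hence R_3(3) > 4.


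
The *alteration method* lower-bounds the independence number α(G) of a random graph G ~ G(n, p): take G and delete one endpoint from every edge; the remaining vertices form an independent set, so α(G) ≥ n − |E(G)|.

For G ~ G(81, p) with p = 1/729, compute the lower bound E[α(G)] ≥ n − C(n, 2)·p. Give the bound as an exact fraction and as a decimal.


E[|E(G)|] = C(81, 2)·p = 3240 · (1/729) = 40/9.
E[α(G)] ≥ n − E[|E(G)|] = 81 − 40/9 = 689/9.
Numerically: ≈ 76.55556.
(This is only a lower bound; the true E[α(G)] may be larger.)

E[α(G)] ≥ 689/9 ≈ 76.55556.


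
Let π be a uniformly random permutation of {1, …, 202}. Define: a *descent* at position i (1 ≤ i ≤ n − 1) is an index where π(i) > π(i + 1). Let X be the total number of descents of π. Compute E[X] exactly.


Write X = Σ X_I over i = 1, …, 201, with X_I the indicator of one descent.
There are 201 indicators.
For each fixed i, the pair (π(i), π(i+1)) is a uniformly random ordered pair of distinct values from {1, …, 202}; by symmetry P[π(i) > π(i+1)] = 1/2.
By linearity: E[X] = 201 · (1/2) = (202 − 1) · (1/2) = 201/2 ≈ 100.500000.

E[X] = 201/2 = 100.500000.


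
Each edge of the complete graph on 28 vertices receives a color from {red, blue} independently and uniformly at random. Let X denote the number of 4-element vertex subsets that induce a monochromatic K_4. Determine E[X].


Let X = Σ_S X_S over the C(28, 4) = 20475 subsets S of size 4, where X_S = 1 if the K_4 on S is monochromatic.
For a fixed S, the K_4 on S has C(4, 2) = 6 edges. P[all 6 edges red] = (1/2)^6, and likewise for blue, so P[monochromatic] = 2·(1/2)^6 = 2^{1 − 6} = 1/32.
By linearity: E[X] = C(28, 4) · 2^{1 − 6} = 20475 · 1/32 = 20475/32.
Numerically: E[X] ≈ 639.84375.

E[X] = C(28,4)·2^(1−C(4,2)) = 20475/32 ≈ 639.84375.


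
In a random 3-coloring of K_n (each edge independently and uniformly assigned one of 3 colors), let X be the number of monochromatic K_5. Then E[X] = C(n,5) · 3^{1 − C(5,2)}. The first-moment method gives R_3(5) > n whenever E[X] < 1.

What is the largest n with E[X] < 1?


We need C(n, 5) · 3^{1 − 10} < 1, i.e. C(n, 5) < 3^{10 − 1} = 19683.
Check values of n near the boundary:
  n = 15: C(15, 5) = 3003; 3003 < 19683? YES
  n = 16: C(16, 5) = 4368; 4368 < 19683? YES
  n = 17: C(17, 5) = 6188; 6188 < 19683? YES
  n = 18: C(18, 5) = 8568; 8568 < 19683? YES
  n = 19: C(19, 5) = 11628; 11628 < 19683? YES
  n = 20: C(20, 5) = 15504; 15504 < 19683? YES
  n = 21: C(21, 5) = 20349; 20349 < 19683? NO
  n = 22: C(22, 5) = 26334; 26334 < 19683? NO
The largest n with C(n, 5) < 19683 is n = 20 (where E[X] = 5168/6561 ≈ 0.7877). Hence R_3(5) > 20, i.e. R_3(5) ≥ 21.

Largest n = 20; hence R_3(5) > 20.


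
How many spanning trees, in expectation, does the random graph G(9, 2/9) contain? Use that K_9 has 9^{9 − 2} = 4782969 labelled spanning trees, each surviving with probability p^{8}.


K_9 has 9^{9 − 2} = 4782969 labelled spanning trees.
For each such spanning tree H, let X_H = 1 if all 8 edges of H are present in G. Then P[X_H = 1] = p^{8} = (2/9)^{8} = 256/43046721.
By linearity: E[X] = Σ_H E[X_H] = 4782969 · p^{8} = 4782969 · 256/43046721 = 256/9.
Numerically: E[X] ≈ 28.44.

E[X] = 4782969 · (2/9)^{8} = 256/9 ≈ 28.44.


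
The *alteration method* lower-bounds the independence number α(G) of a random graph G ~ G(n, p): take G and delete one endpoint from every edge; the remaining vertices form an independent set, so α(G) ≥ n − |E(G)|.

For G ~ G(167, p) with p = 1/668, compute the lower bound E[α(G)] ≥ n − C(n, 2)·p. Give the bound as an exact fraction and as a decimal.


E[|E(G)|] = C(167, 2)·p = 13861 · (1/668) = 83/4.
E[α(G)] ≥ n − E[|E(G)|] = 167 − 83/4 = 585/4.
Numerically: ≈ 146.25000.
(This is only a lower bound; the true E[α(G)] may be larger.)

E[α(G)] ≥ 585/4 ≈ 146.25000.


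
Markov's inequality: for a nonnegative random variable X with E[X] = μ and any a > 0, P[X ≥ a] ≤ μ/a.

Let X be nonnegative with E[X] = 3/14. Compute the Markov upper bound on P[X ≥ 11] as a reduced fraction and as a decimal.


μ = E[X] = 3/14, a = 11.
Markov: P[X ≥ 11] ≤ μ/a = (3/14)/11 = 3/154.
Numerically: ≈ 0.019.
(Since a = 11 > μ = 0.214, the bound 3/154 is < 1 and informative.)

P[X ≥ 11] ≤ 3/154 ≈ 0.019.


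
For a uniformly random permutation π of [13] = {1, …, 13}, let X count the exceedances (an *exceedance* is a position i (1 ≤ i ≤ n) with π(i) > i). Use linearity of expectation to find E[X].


Write X = Σ_{i=1}^{13} X_i, where X_i = 1_{π(i) > i}.
For each fixed i, π(i) is uniform over {1, …, 13} (marginal of a uniform permutation), so P[π(i) > i] = (n − i)/n. Summing: Σ_{i=1}^{13} (n − i)/n = (0 + 1 + … + 12)/13 = 13(13 − 1)/(2·13) = (13 − 1)/2.
Hence E[X] = Σ_{i=1}^{13} (13 − i)/13 = 6 ≈ 6.00000.

E[X] = 6 = 6.00000.


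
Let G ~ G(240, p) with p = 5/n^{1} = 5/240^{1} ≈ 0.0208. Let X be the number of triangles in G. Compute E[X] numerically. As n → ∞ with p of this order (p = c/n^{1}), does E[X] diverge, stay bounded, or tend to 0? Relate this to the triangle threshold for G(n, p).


Number of potential triangles: C(240, 3) = 2275280.
Each occurs with probability p³ ≈ (0.0208)³ ≈ 9.04225e-06.
By linearity: E[X] = C(240, 3)·p³ ≈ 2275280 · 9.04225e-06 ≈ 20.574.
Here α = 1, so p = 5/n is exactly at the triangle threshold p ~ 1/n. Asymptotically E[X] → c³/6 = 5³/6 = 125/6 ≈ 20.833, a bounded constant. In this regime the triangle count is asymptotically Poisson(c³/6).

E[X] ≈ 20.574; in regime p = Θ(1/n^{1}) E[X] stays bounded (at the triangle threshold p ~ 1/n).


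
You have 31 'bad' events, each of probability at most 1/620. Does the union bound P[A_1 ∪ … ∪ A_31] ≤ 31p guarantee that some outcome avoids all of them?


Union bound: P[∪_{i=1}^{31} A_i] ≤ Σ_i P[A_i] ≤ 31·p = 31·(1/620) = 1/20.
Numerically: 1/20 ≈ 0.05000.
Is 1/20 < 1? YES.
Since P[∪ A_i] ≤ 1/20 < 1, the complement has P[∩ A_i^c] ≥ 1 − 1/20 = 19/20 > 0, so some outcome avoids every A_i.

31·p = 1/20 ≈ 0.05000; existence CERTIFIED by the union bound.


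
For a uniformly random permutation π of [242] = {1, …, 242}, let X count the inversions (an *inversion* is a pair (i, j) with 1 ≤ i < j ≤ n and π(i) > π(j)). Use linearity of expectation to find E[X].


Write X = Σ X_I over the C(242, 2) = 29161 pairs i < j, with X_I the indicator of one inversion.
There are 29161 indicators.
For each fixed pair i < j, the values π(i) and π(j) are two distinct elements of {1, …, 242} in uniformly random order; by symmetry P[π(i) > π(j)] = 1/2.
By linearity: E[X] = 29161 · (1/2) = C(242, 2) · (1/2) = 29161/2 = 29161/2 ≈ 14580.500.

E[X] = 29161/2 = 14580.500.


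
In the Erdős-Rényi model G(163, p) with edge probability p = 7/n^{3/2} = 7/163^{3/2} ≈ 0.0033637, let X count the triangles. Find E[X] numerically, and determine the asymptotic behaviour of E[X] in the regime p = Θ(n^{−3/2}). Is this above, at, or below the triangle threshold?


Number of potential triangles: C(163, 3) = 708561.
Each occurs with probability p³ ≈ (0.0033637)³ ≈ 3.8058345e-08.
By linearity: E[X] = C(163, 3)·p³ ≈ 708561 · 3.8058345e-08 ≈ 0.02697.
Since α = 3/2 > 1, p = c/n^{3/2} = o(1/n) is below the triangle threshold p ~ 1/n. Asymptotically E[X] ~ (c³/6)·n^{3(1−α)} = (7³/6)·n^{-1.5} → 0, so by Markov's inequality G has no triangles w.h.p.

E[X] ≈ 0.02697; in regime p = Θ(1/n^{3/2}) E[X] tends to 0 (below the triangle threshold p ~ 1/n).


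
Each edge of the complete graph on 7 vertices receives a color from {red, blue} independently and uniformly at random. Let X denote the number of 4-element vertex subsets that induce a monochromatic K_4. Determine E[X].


Let X = Σ_S X_S over the C(7, 4) = 35 subsets S of size 4, where X_S = 1 if the K_4 on S is monochromatic.
For a fixed S, the K_4 on S has C(4, 2) = 6 edges. P[all 6 edges red] = (1/2)^6, and likewise for blue, so P[monochromatic] = 2·(1/2)^6 = 2^{1 − 6} = 1/32.
Summing: E[X] = C(7, 4) · 2^{1 − 6} = 35 · 1/32 = 35/32.
Numerically: E[X] ≈ 1.09375.

E[X] = C(7,4)·2^(1−C(4,2)) = 35/32 ≈ 1.09375.


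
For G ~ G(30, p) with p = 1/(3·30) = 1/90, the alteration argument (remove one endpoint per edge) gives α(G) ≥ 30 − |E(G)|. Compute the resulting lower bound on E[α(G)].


E[|E(G)|] = C(30, 2)·p = 435 · (1/90) = 29/6.
E[α(G)] ≥ n − E[|E(G)|] = 30 − 29/6 = 151/6.
Numerically: ≈ 25.167.
(This is only a lower bound; the true E[α(G)] may be larger.)

E[α(G)] ≥ 151/6 ≈ 25.167.


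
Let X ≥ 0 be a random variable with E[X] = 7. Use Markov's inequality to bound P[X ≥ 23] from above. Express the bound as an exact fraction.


μ = E[X] = 7, a = 23.
Markov: P[X ≥ 23] ≤ μ/a = (7)/23 = 7/23.
Numerically: ≈ 0.30435.
(Since a = 23 > μ = 7.00000, the bound 7/23 is < 1 and informative.)

P[X ≥ 23] ≤ 7/23 ≈ 0.30435.


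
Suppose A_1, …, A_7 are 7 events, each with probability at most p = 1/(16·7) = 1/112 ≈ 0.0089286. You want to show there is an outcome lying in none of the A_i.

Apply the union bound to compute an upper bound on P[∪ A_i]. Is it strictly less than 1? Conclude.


Union bound: P[∪_{i=1}^{7} A_i] ≤ Σ_i P[A_i] ≤ 7·p = 7·(1/112) = 1/16.
Numerically: 1/16 ≈ 0.0625000.
Is 1/16 < 1? YES.
Since P[∪ A_i] ≤ 1/16 < 1, the complement has P[∩ A_i^c] ≥ 1 − 1/16 = 15/16 > 0, so some outcome avoids every A_i.

7·p = 1/16 ≈ 0.0625000; existence CERTIFIED by the union bound.


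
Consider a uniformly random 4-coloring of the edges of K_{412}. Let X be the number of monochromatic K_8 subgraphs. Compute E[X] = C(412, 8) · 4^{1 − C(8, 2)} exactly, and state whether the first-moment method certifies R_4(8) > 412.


E[X] = C(412, 8) · 4^{1 − 28} = 19229204065337145 · 4^{−27} = 19229204065337145/18014398509481984.
As a reduced fraction: E[X] = 19229204065337145/18014398509481984 ≈ 1.067.
Is E[X] < 1? NO.
Since E[X] ≥ 1, the first-moment bound is inconclusive at n = 412; it does NOT by itself certify R_4(8) > 412.

E[X] = 19229204065337145/18014398509481984 ≈ 1.067; E[X] ≥ 1; first-moment method inconclusive here.


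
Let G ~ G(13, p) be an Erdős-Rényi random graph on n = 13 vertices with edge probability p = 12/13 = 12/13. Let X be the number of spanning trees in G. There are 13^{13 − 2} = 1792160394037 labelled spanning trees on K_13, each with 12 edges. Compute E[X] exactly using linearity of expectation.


K_13 has 13^{13 − 2} = 1792160394037 labelled spanning trees.
For each such spanning tree H, let X_H = 1 if all 12 edges of H are present in G. Then P[X_H = 1] = p^{12} = (12/13)^{12} = 8916100448256/23298085122481.
Summing the indicators: E[X] = Σ_H E[X_H] = 1792160394037 · p^{12} = 1792160394037 · 8916100448256/23298085122481 = 8916100448256/13.
Numerically: E[X] ≈ 6.859e+11.

E[X] = 1792160394037 · (12/13)^{12} = 8916100448256/13 ≈ 6.859e+11.


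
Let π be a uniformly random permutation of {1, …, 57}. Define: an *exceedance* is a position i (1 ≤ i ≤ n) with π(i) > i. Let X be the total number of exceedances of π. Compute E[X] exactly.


Write X = Σ_{i=1}^{57} X_i, where X_i = 1_{π(i) > i}.
For each fixed i, π(i) is uniform over {1, …, 57} (marginal of a uniform permutation), so P[π(i) > i] = (n − i)/n. Summing: Σ_{i=1}^{57} (n − i)/n = (0 + 1 + … + 56)/57 = 57(57 − 1)/(2·57) = (57 − 1)/2.
Hence E[X] = Σ_{i=1}^{57} (57 − i)/57 = 28 ≈ 28.0000.

E[X] = 28 = 28.0000.


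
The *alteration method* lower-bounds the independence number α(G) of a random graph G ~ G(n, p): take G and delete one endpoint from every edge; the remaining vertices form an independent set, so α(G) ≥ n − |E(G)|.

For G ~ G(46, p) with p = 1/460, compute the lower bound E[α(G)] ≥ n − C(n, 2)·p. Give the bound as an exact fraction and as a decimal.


E[|E(G)|] = C(46, 2)·p = 1035 · (1/460) = 9/4.
E[α(G)] ≥ n − E[|E(G)|] = 46 − 9/4 = 175/4.
Numerically: ≈ 43.750000.
(This is only a lower bound; the true E[α(G)] may be larger.)

E[α(G)] ≥ 175/4 ≈ 43.750000.


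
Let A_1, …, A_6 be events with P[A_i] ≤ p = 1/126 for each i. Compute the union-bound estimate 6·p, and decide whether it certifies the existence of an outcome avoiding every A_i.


Union bound: P[∪_{i=1}^{6} A_i] ≤ Σ_i P[A_i] ≤ 6·p = 6·(1/126) = 1/21.
Numerically: 1/21 ≈ 0.048.
Is 1/21 < 1? YES.
Since P[∪ A_i] ≤ 1/21 < 1, the complement has P[∩ A_i^c] ≥ 1 − 1/21 = 20/21 > 0, so some outcome avoids every A_i.

6·p = 1/21 ≈ 0.048; existence CERTIFIED by the union bound.


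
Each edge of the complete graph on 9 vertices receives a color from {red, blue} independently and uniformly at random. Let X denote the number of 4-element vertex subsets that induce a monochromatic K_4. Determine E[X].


Let X = Σ_S X_S over the C(9, 4) = 126 subsets S of size 4, where X_S = 1 if the K_4 on S is monochromatic.
For a fixed S, the K_4 on S has C(4, 2) = 6 edges. P[all 6 edges red] = (1/2)^6, and likewise for blue, so P[monochromatic] = 2·(1/2)^6 = 2^{1 − 6} = 1/32.
Summing: E[X] = C(9, 4) · 2^{1 − 6} = 126 · 1/32 = 63/16.
Numerically: E[X] ≈ 3.938.

E[X] = C(9,4)·2^(1−C(4,2)) = 63/16 ≈ 3.938.


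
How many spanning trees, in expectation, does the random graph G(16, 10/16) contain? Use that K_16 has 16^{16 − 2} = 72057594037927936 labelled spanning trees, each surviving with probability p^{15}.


K_16 has 16^{16 − 2} = 72057594037927936 labelled spanning trees.
For each such spanning tree H, let X_H = 1 if all 15 edges of H are present in G. Then P[X_H = 1] = p^{15} = (5/8)^{15} = 30517578125/35184372088832.
Summing the indicators: E[X] = Σ_H E[X_H] = 72057594037927936 · p^{15} = 72057594037927936 · 30517578125/35184372088832 = 62500000000000.
Numerically: E[X] ≈ 6.25e+13.

E[X] = 72057594037927936 · (5/8)^{15} = 62500000000000 ≈ 6.25e+13.
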